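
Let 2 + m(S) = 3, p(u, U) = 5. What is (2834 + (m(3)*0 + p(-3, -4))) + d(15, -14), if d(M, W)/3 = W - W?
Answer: 2839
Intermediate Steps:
d(M, W) = 0 (d(M, W) = 3*(W - W) = 3*0 = 0)
m(S) = 1 (m(S) = -2 + 3 = 1)
(2834 + (m(3)*0 + p(-3, -4))) + d(15, -14) = (2834 + (1*0 + 5)) + 0 = (2834 + (0 + 5)) + 0 = (2834 + 5) + 0 = 2839 + 0 = 2839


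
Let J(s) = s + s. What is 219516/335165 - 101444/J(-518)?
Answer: 1222424887/12401105 ≈ 98.574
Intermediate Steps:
J(s) = 2*s
219516/335165 - 101444/J(-518) = 219516/335165 - 101444/(2*(-518)) = 219516*(1/335165) - 101444/(-1036) = 219516/335165 - 101444*(-1/1036) = 219516/335165 + 3623/37 = 1222424887/12401105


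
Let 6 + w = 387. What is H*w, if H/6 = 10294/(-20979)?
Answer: -2614676/2331 ≈ -1121.7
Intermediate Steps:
w = 381 (w = -6 + 387 = 381)
H = -20588/6993 (H = 6*(10294/(-20979)) = 6*(10294*(-1/20979)) = 6*(-10294/20979) = -20588/6993 ≈ -2.9441)
H*w = -20588/6993*381 = -2614676/2331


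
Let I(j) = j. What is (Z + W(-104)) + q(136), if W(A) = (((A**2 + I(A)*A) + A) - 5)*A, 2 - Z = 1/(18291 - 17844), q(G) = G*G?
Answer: -992292619/447 ≈ -2.2199e+6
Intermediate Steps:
q(G) = G**2
Z = 893/447 (Z = 2 - 1/(18291 - 17844) = 2 - 1/447 = 893/447 ≈ 1.9978)
W(A) = A*(-5 + A + 2*A**2) (W(A) = (((A**2 + A*A) + A) - 5)*A = (((A**2 + A**2) + A) - 5)*A = ((2*A**2 + A) - 5)*A = ((A + 2*A**2) - 5)*A = (-5 + A + 2*A**2)*A = A*(-5 + A + 2*A**2))
(Z + W(-104)) + q(136) = (893/447 - 104*(-5 - 104 + 2*(-104)**2)) + 136**2 = (893/447 - 104*(-5 - 104 + 2*10816)) + 18496 = (893/447 - 104*(-5 - 104 + 21632)) + 18496 = (893/447 - 104*21523) + 18496 = (893/447 - 2238392) + 18496 = -1000560331/447 + 18496 = -992292619/447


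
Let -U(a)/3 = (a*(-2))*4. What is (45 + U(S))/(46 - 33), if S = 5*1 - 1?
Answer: 141/13 ≈ 10.846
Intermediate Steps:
S = 4 (S = 5 - 1 = 4)
U(a) = 24*a (U(a) = -3*a*(-2)*4 = -3*(-2*a)*4 = -(-24)*a = 24*a)
(45 + U(S))/(46 - 33) = (45 + 24*4)/(46 - 33) = (45 + 96)/13 = (1/13)*141 = 141/13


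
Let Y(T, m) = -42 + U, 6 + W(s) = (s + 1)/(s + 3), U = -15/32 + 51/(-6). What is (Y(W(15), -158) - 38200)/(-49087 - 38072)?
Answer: 1224031/2789088 ≈ 0.43886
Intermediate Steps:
U = -287/32 (U = -15*1/32 + 51*(-⅙) = -15/32 - 17/2 = -287/32 ≈ -8.9688)
W(s) = -6 + (1 + s)/(3 + s) (W(s) = -6 + (s + 1)/(s + 3) = -6 + (1 + s)/(3 + s))
Y(T, m) = -1631/32 (Y(T, m) = -42 - 287/32 = -1631/32)
(Y(W(15), -158) - 38200)/(-49087 - 38072) = (-1631/32 - 38200)/(-49087 - 38072) = -1224031/32/(-87159) = -1224031/32*(-1/87159) = 1224031/2789088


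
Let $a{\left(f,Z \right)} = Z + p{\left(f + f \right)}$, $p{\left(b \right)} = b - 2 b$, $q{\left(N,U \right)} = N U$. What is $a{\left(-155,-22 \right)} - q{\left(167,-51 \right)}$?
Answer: $8805$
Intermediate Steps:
$p{\left(b \right)} = - b$
$a{\left(f,Z \right)} = Z - 2 f$ ($a{\left(f,Z \right)} = Z - \left(f + f\right) = Z - 2 f$)
$a{\left(-155,-22 \right)} - q{\left(167,-51 \right)} = \left(-22 - -310\right) - 167 \left(-51\right) = \left(-22 + 310\right) - -8517 = 288 + 8517 = 8805$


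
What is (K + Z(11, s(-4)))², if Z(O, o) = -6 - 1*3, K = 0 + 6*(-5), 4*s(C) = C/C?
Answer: 1521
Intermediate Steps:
s(C) = ¼ (s(C) = (C/C)/4 = (¼)*1 = ¼)
K = -30 (K = 0 - 30 = -30)
Z(O, o) = -9 (Z(O, o) = -6 - 3 = -9)
(K + Z(11, s(-4)))² = (-30 - 9)² = (-39)² = 1521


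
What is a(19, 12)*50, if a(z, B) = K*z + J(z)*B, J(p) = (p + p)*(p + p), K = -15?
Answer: 852150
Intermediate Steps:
J(p) = 4*p² (J(p) = (2*p)*(2*p) = 4*p²)
a(z, B) = -15*z + 4*B*z² (a(z, B) = -15*z + (4*z²)*B = -15*z + 4*B*z²)
a(19, 12)*50 = (19*(-15 + 4*12*19))*50 = (19*(-15 + 912))*50 = (19*897)*50 = 17043*50 = 852150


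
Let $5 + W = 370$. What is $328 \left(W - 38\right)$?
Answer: $107256$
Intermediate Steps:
$W = 365$ ($W = -5 + 370 = 365$)
$328 \left(W - 38\right) = 328 \left(365 - 38\right) = 328 \cdot 327 = 107256$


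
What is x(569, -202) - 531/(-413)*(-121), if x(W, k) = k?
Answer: -2503/7 ≈ -357.57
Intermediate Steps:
x(569, -202) - 531/(-413)*(-121) = -202 - 531/(-413)*(-121) = -202 - 531*(-1/413)*(-121) = -202 - (-9)*(-121)/7 = -202 - 1*1089/7 = -202 - 1089/7 = -2503/7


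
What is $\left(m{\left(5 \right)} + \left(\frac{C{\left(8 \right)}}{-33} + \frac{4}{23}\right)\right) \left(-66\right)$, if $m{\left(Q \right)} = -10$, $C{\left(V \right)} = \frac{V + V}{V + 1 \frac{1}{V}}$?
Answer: $\frac{975428}{1495} \approx 652.46$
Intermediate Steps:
$C{\left(V \right)} = \frac{2 V}{V + \frac{1}{V}}$
$\left(m{\left(5 \right)} + \left(\frac{C{\left(8 \right)}}{-33} + \frac{4}{23}\right)\right) \left(-66\right) = \left(-10 + \left(\frac{2 \cdot 8^{2} \frac{1}{1 + 8^{2}}}{-33} + \frac{4}{23}\right)\right) \left(-66\right) = \left(-10 + \left(2 \cdot 64 \frac{1}{1 + 64} \left(- \frac{1}{33}\right) + 4 \cdot \frac{1}{23}\right)\right) \left(-66\right) = \left(-10 + \left(2 \cdot 64 \cdot \frac{1}{65} \left(- \frac{1}{33}\right) + \frac{4}{23}\right)\right) \left(-66\right) = \left(-10 + \left(\frac{128}{65} \left(- \frac{1}{33}\right) + \frac{4}{23}\right)\right) \left(-66\right) = \left(-10 + \left(- \frac{128}{2145} + \frac{4}{23}\right)\right) \left(-66\right) = \left(-10 + \frac{5636}{49335}\right) \left(-66\right) = \left(- \frac{487714}{49335}\right) \left(-66\right) = \frac{975428}{1495}$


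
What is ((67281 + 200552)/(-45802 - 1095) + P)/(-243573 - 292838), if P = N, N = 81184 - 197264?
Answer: 5444071593/25156066667 ≈ 0.21641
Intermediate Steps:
N = -116080
P = -116080
((67281 + 200552)/(-45802 - 1095) + P)/(-243573 - 292838) = ((67281 + 200552)/(-45802 - 1095) - 116080)/(-243573 - 292838) = (267833/(-46897) - 116080)/(-536411) = (267833*(-1/46897) - 116080)*(-1/536411) = (-267833/46897 - 116080)*(-1/536411) = -5444071593/46897*(-1/536411) = 5444071593/25156066667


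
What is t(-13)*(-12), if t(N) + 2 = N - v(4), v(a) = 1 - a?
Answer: 144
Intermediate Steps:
t(N) = 1 + N (t(N) = -2 + (N - (1 - 1*4)) = -2 + (N - (1 - 4)) = -2 + (N - 1*(-3)) = -2 + (N + 3) = -2 + (3 + N) = 1 + N)
t(-13)*(-12) = (1 - 13)*(-12) = -12*(-12) = 144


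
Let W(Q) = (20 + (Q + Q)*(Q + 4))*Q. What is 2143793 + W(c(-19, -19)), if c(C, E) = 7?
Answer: 2145011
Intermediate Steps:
W(Q) = Q*(20 + 2*Q*(4 + Q)) (W(Q) = (20 + (2*Q)*(4 + Q))*Q = (20 + 2*Q*(4 + Q))*Q = Q*(20 + 2*Q*(4 + Q)))
2143793 + W(c(-19, -19)) = 2143793 + 2*7*(10 + 7² + 4*7) = 2143793 + 2*7*(10 + 49 + 28) = 2143793 + 2*7*87 = 2143793 + 1218 = 2145011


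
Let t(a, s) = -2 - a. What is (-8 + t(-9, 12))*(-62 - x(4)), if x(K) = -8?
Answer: 54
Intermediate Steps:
(-8 + t(-9, 12))*(-62 - x(4)) = (-8 + (-2 - 1*(-9)))*(-62 - 1*(-8)) = (-8 + (-2 + 9))*(-62 + 8) = (-8 + 7)*(-54) = -1*(-54) = 54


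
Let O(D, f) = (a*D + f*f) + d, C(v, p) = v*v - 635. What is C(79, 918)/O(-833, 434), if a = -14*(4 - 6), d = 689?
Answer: 5606/165721 ≈ 0.033828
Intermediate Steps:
a = 28 (a = -14*(-2) = 28)
C(v, p) = -635 + v² (C(v, p) = v² - 635 = -635 + v²)
O(D, f) = 689 + f² + 28*D (O(D, f) = (28*D + f*f) + 689 = (28*D + f²) + 689 = (f² + 28*D) + 689 = 689 + f² + 28*D)
C(79, 918)/O(-833, 434) = (-635 + 79²)/(689 + 434² + 28*(-833)) = (-635 + 6241)/(689 + 188356 - 23324) = 5606/165721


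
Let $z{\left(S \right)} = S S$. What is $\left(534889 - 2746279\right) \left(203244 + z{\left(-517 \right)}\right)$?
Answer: $-1040531970870$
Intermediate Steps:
$z{\left(S \right)} = S^{2}$
$\left(534889 - 2746279\right) \left(203244 + z{\left(-517 \right)}\right) = \left(534889 - 2746279\right) \left(203244 + \left(-517\right)^{2}\right) = - 2211390 \left(203244 + 267289\right) = \left(-2211390\right) 470533 = -1040531970870$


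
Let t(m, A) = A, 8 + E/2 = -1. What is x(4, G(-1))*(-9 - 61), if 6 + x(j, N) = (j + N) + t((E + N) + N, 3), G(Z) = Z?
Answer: 0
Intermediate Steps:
E = -18 (E = -16 + 2*(-1) = -16 - 2 = -18)
x(j, N) = -3 + N + j (x(j, N) = -6 + ((j + N) + 3) = -6 + ((N + j) + 3) = -6 + (3 + N + j) = -3 + N + j)
x(4, G(-1))*(-9 - 61) = (-3 - 1 + 4)*(-9 - 61) = 0*(-70) = 0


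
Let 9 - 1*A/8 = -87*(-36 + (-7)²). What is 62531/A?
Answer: 62531/9120 ≈ 6.8565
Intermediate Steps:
A = 9120 (A = 72 - (-696)*(-36 + (-7)²) = 72 - (-696)*(-36 + 49) = 72 - (-696)*13 = 72 - 8*(-1131) = 72 + 9048 = 9120)
62531/A = 62531/9120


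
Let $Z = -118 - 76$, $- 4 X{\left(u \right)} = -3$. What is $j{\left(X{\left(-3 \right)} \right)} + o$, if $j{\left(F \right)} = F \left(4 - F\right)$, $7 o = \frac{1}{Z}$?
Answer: $\frac{26473}{10864} \approx 2.4368$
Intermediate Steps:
$X{\left(u \right)} = \frac{3}{4}$ ($X{\left(u \right)} = \left(- \frac{1}{4}\right) \left(-3\right) = \frac{3}{4}$)
$Z = -194$
$o = - \frac{1}{1358}$ ($o = \frac{1}{7 \left(-194\right)} = \frac{1}{7} \left(- \frac{1}{194}\right) = - \frac{1}{1358} \approx -0.00073638$)
$j{\left(X{\left(-3 \right)} \right)} + o = \frac{3 \left(4 - \frac{3}{4}\right)}{4} - \frac{1}{1358} = \frac{3}{4} \cdot \frac{13}{4} - \frac{1}{1358} = \frac{39}{16} - \frac{1}{1358} = \frac{26473}{10864}$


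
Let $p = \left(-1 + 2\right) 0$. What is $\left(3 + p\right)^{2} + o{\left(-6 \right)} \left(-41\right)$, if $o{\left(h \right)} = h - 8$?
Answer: $583$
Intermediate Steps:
$p = 0$ ($p = 1 \cdot 0 = 0$)
$o{\left(h \right)} = -8 + h$
$\left(3 + p\right)^{2} + o{\left(-6 \right)} \left(-41\right) = \left(3 + 0\right)^{2} + \left(-8 - 6\right) \left(-41\right) = 3^{2} - -574 = 9 + 574 = 583$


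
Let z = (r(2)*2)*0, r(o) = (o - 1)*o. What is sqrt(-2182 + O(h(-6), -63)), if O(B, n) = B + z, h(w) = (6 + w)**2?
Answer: I*sqrt(2182) ≈ 46.712*I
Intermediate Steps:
r(o) = o*(-1 + o) (r(o) = (-1 + o)*o = o*(-1 + o))
z = 0 (z = ((2*(-1 + 2))*2)*0 = ((2*1)*2)*0 = (2*2)*0 = 4*0 = 0)
O(B, n) = B (O(B, n) = B + 0 = B)
sqrt(-2182 + O(h(-6), -63)) = sqrt(-2182 + (6 - 6)**2) = sqrt(-2182 + 0**2) = sqrt(-2182 + 0) = sqrt(-2182) = I*sqrt(2182)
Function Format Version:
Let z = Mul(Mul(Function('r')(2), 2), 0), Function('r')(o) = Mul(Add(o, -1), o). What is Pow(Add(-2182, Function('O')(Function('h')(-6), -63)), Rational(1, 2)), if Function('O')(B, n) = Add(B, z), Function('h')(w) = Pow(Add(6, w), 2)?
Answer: Mul(I, Pow(2182, Rational(1, 2))) ≈ Mul(46.712, I)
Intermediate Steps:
Function('r')(o) = Mul(o, Add(-1, o)) (Function('r')(o) = Mul(Add(-1, o), o) = Mul(o, Add(-1, o)))
z = 0 (z = Mul(Mul(Mul(2, Add(-1, 2)), 2), 0) = Mul(Mul(Mul(2, 1), 2), 0) = Mul(Mul(2, 2), 0) = Mul(4, 0) = 0)
Function('O')(B, n) = B (Function('O')(B, n) = Add(B, 0) = B)
Pow(Add(-2182, Function('O')(Function('h')(-6), -63)), Rational(1, 2)) = Pow(Add(-2182, Pow(Add(6, -6), 2)), Rational(1, 2)) = Pow(Add(-2182, Pow(0, 2)), Rational(1, 2)) = Pow(Add(-2182, 0), Rational(1, 2)) = Pow(-2182, Rational(1, 2)) = Mul(I, Pow(2182, Rational(1, 2)))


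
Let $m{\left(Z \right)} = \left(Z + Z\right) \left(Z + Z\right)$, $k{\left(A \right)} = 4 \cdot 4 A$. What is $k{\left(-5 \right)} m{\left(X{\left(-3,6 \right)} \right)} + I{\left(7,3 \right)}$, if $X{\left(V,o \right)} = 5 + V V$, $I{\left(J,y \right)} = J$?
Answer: $-62713$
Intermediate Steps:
$k{\left(A \right)} = 16 A$
$X{\left(V,o \right)} = 5 + V^{2}$
$m{\left(Z \right)} = 4 Z^{2}$ ($m{\left(Z \right)} = 2 Z 2 Z = 4 Z^{2}$)
$k{\left(-5 \right)} m{\left(X{\left(-3,6 \right)} \right)} + I{\left(7,3 \right)} = 16 \left(-5\right) 4 \left(5 + \left(-3\right)^{2}\right)^{2} + 7 = - 80 \cdot 4 \left(5 + 9\right)^{2} + 7 = - 80 \cdot 4 \cdot 14^{2} + 7 = - 80 \cdot 4 \cdot 196 + 7 = \left(-80\right) 784 + 7 = -62720 + 7 = -62713$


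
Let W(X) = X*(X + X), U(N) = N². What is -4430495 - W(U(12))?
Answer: -4471967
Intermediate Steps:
W(X) = 2*X² (W(X) = X*(2*X) = 2*X²)
-4430495 - W(U(12)) = -4430495 - 2*(12²)² = -4430495 - 2*144² = -4430495 - 2*20736 = -4430495 - 1*41472 = -4430495 - 41472 = -4471967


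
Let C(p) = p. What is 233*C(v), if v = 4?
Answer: 932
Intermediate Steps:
233*C(v) = 233*4 = 932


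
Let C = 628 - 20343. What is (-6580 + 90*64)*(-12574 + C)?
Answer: 26476980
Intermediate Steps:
C = -19715
(-6580 + 90*64)*(-12574 + C) = (-6580 + 90*64)*(-12574 - 19715) = (-6580 + 5760)*(-32289) = -820*(-32289) = 26476980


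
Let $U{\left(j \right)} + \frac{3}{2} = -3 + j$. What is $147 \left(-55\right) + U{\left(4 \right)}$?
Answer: $- \frac{16171}{2} \approx -8085.5$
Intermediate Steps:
$U{\left(j \right)} = - \frac{9}{2} + j$ ($U{\left(j \right)} = - \frac{3}{2} + \left(-3 + j\right) = - \frac{9}{2} + j$)
$147 \left(-55\right) + U{\left(4 \right)} = 147 \left(-55\right) + \left(- \frac{9}{2} + 4\right) = -8085 - \frac{1}{2} = - \frac{16171}{2}$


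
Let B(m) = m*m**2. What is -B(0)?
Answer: 0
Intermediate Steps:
B(m) = m**3
-B(0) = -1*0**3 = -1*0 = 0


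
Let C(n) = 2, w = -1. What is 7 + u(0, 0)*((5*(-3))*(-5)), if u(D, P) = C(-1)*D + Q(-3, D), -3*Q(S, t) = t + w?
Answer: 32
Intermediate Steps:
Q(S, t) = ⅓ - t/3 (Q(S, t) = -(t - 1)/3 = -(-1 + t)/3 = ⅓ - t/3)
u(D, P) = ⅓ + 5*D/3 (u(D, P) = 2*D + (⅓ - D/3) = ⅓ + 5*D/3)
7 + u(0, 0)*((5*(-3))*(-5)) = 7 + (⅓ + (5/3)*0)*((5*(-3))*(-5)) = 7 + (⅓ + 0)*(-15*(-5)) = 7 + (⅓)*75 = 7 + 25 = 32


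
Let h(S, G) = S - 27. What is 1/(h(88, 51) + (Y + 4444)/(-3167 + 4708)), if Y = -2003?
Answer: 1541/96442 ≈ 0.015979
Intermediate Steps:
h(S, G) = -27 + S
1/(h(88, 51) + (Y + 4444)/(-3167 + 4708)) = 1/((-27 + 88) + (-2003 + 4444)/(-3167 + 4708)) = 1/(61 + 2441/1541) = 1/(96442/1541) = 1541/96442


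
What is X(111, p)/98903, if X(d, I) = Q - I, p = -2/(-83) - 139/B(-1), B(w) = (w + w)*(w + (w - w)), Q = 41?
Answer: 18339/16417898 ≈ 0.0011170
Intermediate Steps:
B(w) = 2*w² (B(w) = (2*w)*(w + 0) = (2*w)*w = 2*w²)
p = -11533/166 (p = -2/(-83) - 139/(2*(-1)²) = -2*(-1/83) - 139/(2*1) = 2/83 - 139/2 = -11533/166 ≈ -69.476)
X(d, I) = 41 - I
X(111, p)/98903 = (41 - 1*(-11533/166))/98903 = (41 + 11533/166)*(1/98903) = (18339/166)*(1/98903) = 18339/16417898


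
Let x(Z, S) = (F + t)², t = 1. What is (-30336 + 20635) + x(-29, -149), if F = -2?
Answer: -9700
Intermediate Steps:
x(Z, S) = 1 (x(Z, S) = (-2 + 1)² = (-1)² = 1)
(-30336 + 20635) + x(-29, -149) = (-30336 + 20635) + 1 = -9701 + 1 = -9700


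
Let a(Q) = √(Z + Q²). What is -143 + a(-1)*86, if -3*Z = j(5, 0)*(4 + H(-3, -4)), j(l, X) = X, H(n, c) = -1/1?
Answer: -57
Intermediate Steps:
H(n, c) = -1 (H(n, c) = -1*1 = -1)
Z = 0 (Z = -0*(4 - 1) = -0*3 = -⅓*0 = 0)
a(Q) = √(Q²) (a(Q) = √(0 + Q²) = √(Q²))
-143 + a(-1)*86 = -143 + √((-1)²)*86 = -143 + √1*86 = -143 + 1*86 = -143 + 86 = -57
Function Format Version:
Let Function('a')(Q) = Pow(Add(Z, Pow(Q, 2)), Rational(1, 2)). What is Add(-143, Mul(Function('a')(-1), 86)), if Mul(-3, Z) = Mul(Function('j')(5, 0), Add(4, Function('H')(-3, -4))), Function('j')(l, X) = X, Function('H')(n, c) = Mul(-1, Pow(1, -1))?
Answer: -57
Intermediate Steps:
Function('H')(n, c) = -1 (Function('H')(n, c) = Mul(-1, 1) = -1)
Z = 0 (Z = Mul(Rational(-1, 3), Mul(0, Add(4, -1))) = Mul(Rational(-1, 3), Mul(0, 3)) = Mul(Rational(-1, 3), 0) = 0)
Function('a')(Q) = Pow(Pow(Q, 2), Rational(1, 2)) (Function('a')(Q) = Pow(Add(0, Pow(Q, 2)), Rational(1, 2)) = Pow(Pow(Q, 2), Rational(1, 2)))
Add(-143, Mul(Function('a')(-1), 86)) = Add(-143, Mul(Pow(Pow(-1, 2), Rational(1, 2)), 86)) = Add(-143, Mul(Pow(1, Rational(1, 2)), 86)) = Add(-143, Mul(1, 86)) = Add(-143, 86) = -57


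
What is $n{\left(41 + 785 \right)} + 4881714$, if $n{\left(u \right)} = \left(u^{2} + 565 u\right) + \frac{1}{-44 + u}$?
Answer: $\frac{4715991761}{782} \approx 6.0307 \cdot 10^{6}$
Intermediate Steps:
$n{\left(u \right)} = u^{2} + \frac{1}{-44 + u} + 565 u$
$n{\left(41 + 785 \right)} + 4881714 = \frac{1 + \left(41 + 785\right)^{3} - 24860 \left(41 + 785\right) + 521 \left(41 + 785\right)^{2}}{-44 + \left(41 + 785\right)} + 4881714 = \frac{1 + 826^{3} - 20534360 + 521 \cdot 826^{2}}{-44 + 826} + 4881714 = \frac{1 + 563559976 - 20534360 + 521 \cdot 682276}{782} + 4881714 = \frac{1 + 563559976 - 20534360 + 355465796}{782} + 4881714 = \frac{1}{782} \cdot 898491413 + 4881714 = \frac{898491413}{782} + 4881714 = \frac{4715991761}{782}$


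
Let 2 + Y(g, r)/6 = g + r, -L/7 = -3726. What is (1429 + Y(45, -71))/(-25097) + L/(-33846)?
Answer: -116209960/141572177 ≈ -0.82085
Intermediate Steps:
L = 26082 (L = -7*(-3726) = 26082)
Y(g, r) = -12 + 6*g + 6*r (Y(g, r) = -12 + 6*(g + r) = -12 + (6*g + 6*r) = -12 + 6*g + 6*r)
(1429 + Y(45, -71))/(-25097) + L/(-33846) = (1429 + (-12 + 6*45 + 6*(-71)))/(-25097) + 26082/(-33846) = (1429 + (-12 + 270 - 426))*(-1/25097) + 26082*(-1/33846) = (1429 - 168)*(-1/25097) - 4347/5641 = 1261*(-1/25097) - 4347/5641 = -1261/25097 - 4347/5641 = -116209960/141572177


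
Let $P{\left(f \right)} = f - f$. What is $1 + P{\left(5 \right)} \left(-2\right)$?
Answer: $1$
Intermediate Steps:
$P{\left(f \right)} = 0$
$1 + P{\left(5 \right)} \left(-2\right) = 1 + 0 \left(-2\right) = 1 + 0 = 1$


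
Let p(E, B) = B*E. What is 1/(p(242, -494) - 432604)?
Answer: -1/552152 ≈ -1.8111e-6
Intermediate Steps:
1/(p(242, -494) - 432604) = 1/(-494*242 - 432604) = 1/(-119548 - 432604) = 1/(-552152) = -1/552152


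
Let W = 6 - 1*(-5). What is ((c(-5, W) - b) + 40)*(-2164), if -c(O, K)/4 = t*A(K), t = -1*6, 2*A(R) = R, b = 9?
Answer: -352732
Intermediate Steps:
A(R) = R/2
W = 11 (W = 6 + 5 = 11)
t = -6
c(O, K) = 12*K (c(O, K) = -(-24)*K/2 = -(-12)*K = 12*K)
((c(-5, W) - b) + 40)*(-2164) = ((12*11 - 1*9) + 40)*(-2164) = ((132 - 9) + 40)*(-2164) = (123 + 40)*(-2164) = 163*(-2164) = -352732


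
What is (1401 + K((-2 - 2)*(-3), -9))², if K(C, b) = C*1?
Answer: 1996569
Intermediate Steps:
K(C, b) = C
(1401 + K((-2 - 2)*(-3), -9))² = (1401 + (-2 - 2)*(-3))² = (1401 - 4*(-3))² = (1401 + 12)² = 1413² = 1996569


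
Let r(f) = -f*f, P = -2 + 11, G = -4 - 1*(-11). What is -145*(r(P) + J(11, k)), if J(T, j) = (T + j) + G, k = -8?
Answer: 10295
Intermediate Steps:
G = 7 (G = -4 + 11 = 7)
J(T, j) = 7 + T + j (J(T, j) = (T + j) + 7 = 7 + T + j)
P = 9
r(f) = -f**2
-145*(r(P) + J(11, k)) = -145*(-1*9**2 + (7 + 11 - 8)) = -145*(-1*81 + 10) = -145*(-81 + 10) = -145*(-71) = 10295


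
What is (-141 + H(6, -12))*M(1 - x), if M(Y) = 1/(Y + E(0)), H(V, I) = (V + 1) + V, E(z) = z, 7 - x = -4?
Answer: 64/5 ≈ 12.800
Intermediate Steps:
x = 11 (x = 7 - 1*(-4) = 7 + 4 = 11)
H(V, I) = 1 + 2*V (H(V, I) = (1 + V) + V = 1 + 2*V)
M(Y) = 1/Y (M(Y) = 1/(Y + 0) = 1/Y)
(-141 + H(6, -12))*M(1 - x) = (-141 + (1 + 2*6))/(1 - 1*11) = (-141 + (1 + 12))/(1 - 11) = (-141 + 13)/(-10) = -128*(-1/10) = 64/5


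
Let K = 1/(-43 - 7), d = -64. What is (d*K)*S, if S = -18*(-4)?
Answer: 2304/25 ≈ 92.160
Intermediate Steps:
S = 72
K = -1/50 (K = 1/(-50) = -1/50 ≈ -0.020000)
(d*K)*S = -64*(-1/50)*72 = (32/25)*72 = 2304/25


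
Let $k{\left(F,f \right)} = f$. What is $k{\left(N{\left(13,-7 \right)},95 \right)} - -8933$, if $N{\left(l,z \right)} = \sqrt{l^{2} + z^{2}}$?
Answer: $9028$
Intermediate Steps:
$k{\left(N{\left(13,-7 \right)},95 \right)} - -8933 = 95 - -8933 = 95 + 8933 = 9028$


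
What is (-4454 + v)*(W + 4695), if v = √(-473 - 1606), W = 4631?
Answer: -41538004 + 27978*I*√231 ≈ -4.1538e+7 + 4.2523e+5*I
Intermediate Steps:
v = 3*I*√231 (v = √(-2079) = 3*I*√231 ≈ 45.596*I)
(-4454 + v)*(W + 4695) = (-4454 + 3*I*√231)*(4631 + 4695) = (-4454 + 3*I*√231)*9326 = -41538004 + 27978*I*√231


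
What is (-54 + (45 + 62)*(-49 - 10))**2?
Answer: 40538689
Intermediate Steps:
(-54 + (45 + 62)*(-49 - 10))**2 = (-54 + 107*(-59))**2 = (-54 - 6313)**2 = (-6367)**2 = 40538689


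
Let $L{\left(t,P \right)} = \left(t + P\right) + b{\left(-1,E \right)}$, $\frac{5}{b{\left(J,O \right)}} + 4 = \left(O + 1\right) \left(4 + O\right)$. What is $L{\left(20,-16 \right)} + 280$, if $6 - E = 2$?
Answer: $\frac{10229}{36} \approx 284.14$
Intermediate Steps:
$E = 4$ ($E = 6 - 2 = 4$)
$b{\left(J,O \right)} = \frac{5}{-4 + \left(1 + O\right) \left(4 + O\right)}$ ($b{\left(J,O \right)} = \frac{5}{-4 + \left(O + 1\right) \left(4 + O\right)} = \frac{5}{-4 + \left(1 + O\right) \left(4 + O\right)}$)
$L{\left(t,P \right)} = \frac{5}{36} + P + t$ ($L{\left(t,P \right)} = \left(t + P\right) + \frac{5}{4 \left(5 + 4\right)} = \left(P + t\right) + 5 \cdot \frac{1}{4} \cdot \frac{1}{9} = \left(P + t\right) + \frac{5}{36} = \frac{5}{36} + P + t$)
$L{\left(20,-16 \right)} + 280 = \left(\frac{5}{36} - 16 + 20\right) + 280 = \frac{149}{36} + 280 = \frac{10229}{36}$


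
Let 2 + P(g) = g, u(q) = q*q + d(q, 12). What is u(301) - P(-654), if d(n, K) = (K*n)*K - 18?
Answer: 134583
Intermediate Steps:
d(n, K) = -18 + n*K² (d(n, K) = n*K² - 18 = -18 + n*K²)
u(q) = -18 + q² + 144*q (u(q) = q*q + (-18 + q*12²) = q² + (-18 + q*144) = q² + (-18 + 144*q) = -18 + q² + 144*q)
P(g) = -2 + g
u(301) - P(-654) = (-18 + 301² + 144*301) - (-2 - 654) = (-18 + 90601 + 43344) - 1*(-656) = 133927 + 656 = 134583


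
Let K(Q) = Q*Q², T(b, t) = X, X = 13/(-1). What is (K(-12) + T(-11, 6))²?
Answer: 3031081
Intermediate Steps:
X = -13 (X = 13*(-1) = -13)
T(b, t) = -13
K(Q) = Q³
(K(-12) + T(-11, 6))² = ((-12)³ - 13)² = (-1728 - 13)² = (-1741)² = 3031081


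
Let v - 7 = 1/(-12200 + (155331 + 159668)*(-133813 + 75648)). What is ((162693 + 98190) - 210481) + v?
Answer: 923590120725314/18321929035 ≈ 50409.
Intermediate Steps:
v = 128253503244/18321929035 (v = 7 + 1/(-12200 + (155331 + 159668)*(-133813 + 75648)) = 7 + 1/(-12200 + 314999*(-58165)) = 7 + 1/(-12200 - 18321916835) = 7 + 1/(-18321929035) = 7 - 1/18321929035 = 128253503244/18321929035 ≈ 7.0000)
((162693 + 98190) - 210481) + v = ((162693 + 98190) - 210481) + 128253503244/18321929035 = (260883 - 210481) + 128253503244/18321929035 = 50402 + 128253503244/18321929035 = 923590120725314/18321929035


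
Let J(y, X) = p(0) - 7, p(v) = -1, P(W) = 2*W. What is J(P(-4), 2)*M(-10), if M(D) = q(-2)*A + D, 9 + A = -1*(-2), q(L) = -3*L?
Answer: 416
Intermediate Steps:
A = -7 (A = -9 - 1*(-2) = -9 + 2 = -7)
J(y, X) = -8 (J(y, X) = -1 - 7 = -8)
M(D) = -42 + D (M(D) = -3*(-2)*(-7) + D = 6*(-7) + D = -42 + D)
J(P(-4), 2)*M(-10) = -8*(-42 - 10) = -8*(-52) = 416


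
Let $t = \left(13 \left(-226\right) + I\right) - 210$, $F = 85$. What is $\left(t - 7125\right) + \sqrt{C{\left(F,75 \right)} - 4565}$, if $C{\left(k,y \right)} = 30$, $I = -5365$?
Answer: $-15638 + i \sqrt{4535} \approx -15638.0 + 67.342 i$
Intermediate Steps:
$t = -8513$ ($t = \left(13 \left(-226\right) - 5365\right) - 210 = \left(-2938 - 5365\right) - 210 = -8303 - 210 = -8513$)
$\left(t - 7125\right) + \sqrt{C{\left(F,75 \right)} - 4565} = \left(-8513 - 7125\right) + \sqrt{30 - 4565} = -15638 + \sqrt{-4535} = -15638 + i \sqrt{4535}$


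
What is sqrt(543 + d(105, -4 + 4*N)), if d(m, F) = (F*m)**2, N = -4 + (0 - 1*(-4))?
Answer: 13*sqrt(1047) ≈ 420.65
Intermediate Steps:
N = 0 (N = -4 + (0 + 4) = -4 + 4 = 0)
d(m, F) = F**2*m**2
sqrt(543 + d(105, -4 + 4*N)) = sqrt(543 + (-4 + 4*0)**2*105**2) = sqrt(543 + (-4 + 0)**2*11025) = sqrt(543 + (-4)**2*11025) = sqrt(543 + 16*11025) = sqrt(543 + 176400) = sqrt(176943) = 13*sqrt(1047)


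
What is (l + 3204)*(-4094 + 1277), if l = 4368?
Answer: -21330324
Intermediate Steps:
(l + 3204)*(-4094 + 1277) = (4368 + 3204)*(-4094 + 1277) = 7572*(-2817) = -21330324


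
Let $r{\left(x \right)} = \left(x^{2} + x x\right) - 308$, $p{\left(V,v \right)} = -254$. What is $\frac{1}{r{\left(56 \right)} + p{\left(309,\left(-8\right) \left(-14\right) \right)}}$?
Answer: $\frac{1}{5710} \approx 0.00017513$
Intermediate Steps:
$r{\left(x \right)} = -308 + 2 x^{2}$ ($r{\left(x \right)} = \left(x^{2} + x^{2}\right) - 308 = 2 x^{2} - 308 = -308 + 2 x^{2}$)
$\frac{1}{r{\left(56 \right)} + p{\left(309,\left(-8\right) \left(-14\right) \right)}} = \frac{1}{\left(-308 + 2 \cdot 56^{2}\right) - 254} = \frac{1}{\left(-308 + 2 \cdot 3136\right) - 254} = \frac{1}{\left(-308 + 6272\right) - 254} = \frac{1}{5964 - 254} = \frac{1}{5710}$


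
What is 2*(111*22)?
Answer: 4884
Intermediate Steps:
2*(111*22) = 2*2442 = 4884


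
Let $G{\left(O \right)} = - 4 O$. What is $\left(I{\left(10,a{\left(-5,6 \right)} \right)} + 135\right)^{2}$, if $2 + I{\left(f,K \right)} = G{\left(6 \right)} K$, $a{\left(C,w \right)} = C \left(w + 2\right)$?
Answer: $1194649$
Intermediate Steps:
$a{\left(C,w \right)} = C \left(2 + w\right)$
$I{\left(f,K \right)} = -2 - 24 K$ ($I{\left(f,K \right)} = -2 + \left(-4\right) 6 K = -2 - 24 K$)
$\left(I{\left(10,a{\left(-5,6 \right)} \right)} + 135\right)^{2} = \left(\left(-2 - 24 \left(- 5 \left(2 + 6\right)\right)\right) + 135\right)^{2} = \left(\left(-2 - 24 \left(\left(-5\right) 8\right)\right) + 135\right)^{2} = \left(\left(-2 - -960\right) + 135\right)^{2} = \left(\left(-2 + 960\right) + 135\right)^{2} = \left(958 + 135\right)^{2} = 1093^{2} = 1194649$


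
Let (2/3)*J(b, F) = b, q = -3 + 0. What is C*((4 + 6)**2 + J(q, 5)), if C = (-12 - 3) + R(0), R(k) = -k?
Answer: -2865/2 ≈ -1432.5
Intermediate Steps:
q = -3
J(b, F) = 3*b/2
C = -15 (C = (-12 - 3) - 1*0 = -15 + 0 = -15)
C*((4 + 6)**2 + J(q, 5)) = -15*((4 + 6)**2 + (3/2)*(-3)) = -15*(10**2 - 9/2) = -15*(100 - 9/2) = -15*191/2 = -2865/2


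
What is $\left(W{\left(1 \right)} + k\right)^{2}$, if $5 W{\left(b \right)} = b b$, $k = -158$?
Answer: $\frac{622521}{25} \approx 24901.0$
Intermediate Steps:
$W{\left(b \right)} = \frac{b^{2}}{5}$ ($W{\left(b \right)} = \frac{b b}{5} = \frac{b^{2}}{5}$)
$\left(W{\left(1 \right)} + k\right)^{2} = \left(\frac{1^{2}}{5} - 158\right)^{2} = \left(\frac{1}{5} \cdot 1 - 158\right)^{2} = \left(\frac{1}{5} - 158\right)^{2} = \left(- \frac{789}{5}\right)^{2} = \frac{622521}{25}$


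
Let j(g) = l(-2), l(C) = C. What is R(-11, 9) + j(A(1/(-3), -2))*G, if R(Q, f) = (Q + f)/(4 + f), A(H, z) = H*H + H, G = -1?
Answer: 24/13 ≈ 1.8462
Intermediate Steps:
A(H, z) = H + H² (A(H, z) = H² + H = H + H²)
R(Q, f) = (Q + f)/(4 + f)
j(g) = -2
R(-11, 9) + j(A(1/(-3), -2))*G = (-11 + 9)/(4 + 9) - 2*(-1) = -2/13 + 2 = 24/13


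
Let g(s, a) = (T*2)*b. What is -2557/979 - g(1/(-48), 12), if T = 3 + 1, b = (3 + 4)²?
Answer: -386325/979 ≈ -394.61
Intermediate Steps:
b = 49 (b = 7² = 49)
T = 4
g(s, a) = 392 (g(s, a) = (4*2)*49 = 8*49 = 392)
-2557/979 - g(1/(-48), 12) = -2557/979 - 1*392 = -2557*1/979 - 392 = -2557/979 - 392 = -386325/979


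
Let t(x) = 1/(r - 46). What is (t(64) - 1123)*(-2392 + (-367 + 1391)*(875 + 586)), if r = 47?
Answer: -1675899984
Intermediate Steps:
t(x) = 1 (t(x) = 1/(47 - 46) = 1/1 = 1)
(t(64) - 1123)*(-2392 + (-367 + 1391)*(875 + 586)) = (1 - 1123)*(-2392 + (-367 + 1391)*(875 + 586)) = -1122*(-2392 + 1024*1461) = -1122*(-2392 + 1496064) = -1122*1493672 = -1675899984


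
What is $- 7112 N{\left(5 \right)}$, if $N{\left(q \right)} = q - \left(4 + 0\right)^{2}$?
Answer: $78232$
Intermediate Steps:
$N{\left(q \right)} = -16 + q$ ($N{\left(q \right)} = q - 4^{2} = q - 16 = -16 + q$)
$- 7112 N{\left(5 \right)} = - 7112 \left(-16 + 5\right) = \left(-7112\right) \left(-11\right) = 78232$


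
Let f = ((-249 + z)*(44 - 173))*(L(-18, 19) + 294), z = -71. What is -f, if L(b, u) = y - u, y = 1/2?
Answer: -11372640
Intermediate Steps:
y = ½ ≈ 0.50000
L(b, u) = ½ - u
f = 11372640 (f = ((-249 - 71)*(44 - 173))*((½ - 1*19) + 294) = (-320*(-129))*((½ - 19) + 294) = 41280*(-37/2 + 294) = 41280*(551/2) = 11372640)
-f = -1*11372640 = -11372640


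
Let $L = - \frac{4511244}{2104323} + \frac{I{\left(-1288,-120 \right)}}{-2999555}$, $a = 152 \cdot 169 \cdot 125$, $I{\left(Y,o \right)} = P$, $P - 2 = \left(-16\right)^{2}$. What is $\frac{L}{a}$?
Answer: $- \frac{173490607843}{259845341056242500} \approx -6.6767 \cdot 10^{-7}$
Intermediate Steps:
$P = 258$ ($P = 2 + \left(-16\right)^{2} = 2 + 256 = 258$)
$I{\left(Y,o \right)} = 258$
$a = 3211000$ ($a = 25688 \cdot 125 = 3211000$)
$L = - \frac{346981215686}{161846989135}$ ($L = - \frac{4511244}{2104323} + \frac{258}{-2999555} = \left(-4511244\right) \frac{1}{2104323} + 258 \left(- \frac{1}{2999555}\right) = - \frac{1503748}{701441} - \frac{258}{2999555} = - \frac{346981215686}{161846989135} \approx -2.1439$)
$\frac{L}{a} = - \frac{346981215686}{161846989135 \cdot 3211000} = \left(- \frac{346981215686}{161846989135}\right) \frac{1}{3211000} = - \frac{173490607843}{259845341056242500}$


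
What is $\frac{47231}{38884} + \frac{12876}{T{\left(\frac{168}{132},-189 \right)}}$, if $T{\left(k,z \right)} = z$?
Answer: $- \frac{163914575}{2449692} \approx -66.912$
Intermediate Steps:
$\frac{47231}{38884} + \frac{12876}{T{\left(\frac{168}{132},-189 \right)}} = \frac{47231}{38884} + \frac{12876}{-189} = 47231 \cdot \frac{1}{38884} + 12876 \left(- \frac{1}{189}\right) = \frac{47231}{38884} - \frac{4292}{63} = - \frac{163914575}{2449692}$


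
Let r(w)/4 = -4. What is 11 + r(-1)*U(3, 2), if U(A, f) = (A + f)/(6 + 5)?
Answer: 41/11 ≈ 3.7273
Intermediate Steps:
U(A, f) = A/11 + f/11 (U(A, f) = (A + f)/11 = (A + f)*(1/11) = A/11 + f/11)
r(w) = -16 (r(w) = 4*(-4) = -16)
11 + r(-1)*U(3, 2) = 11 - 16*((1/11)*3 + (1/11)*2) = 11 - 16*(3/11 + 2/11) = 11 - 16*5/11 = 11 - 80/11 = 41/11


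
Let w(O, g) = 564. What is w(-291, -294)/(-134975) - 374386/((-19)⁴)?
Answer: -50606251394/17590076975 ≈ -2.8770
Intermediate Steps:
w(-291, -294)/(-134975) - 374386/((-19)⁴) = 564/(-134975) - 374386/((-19)⁴) = 564*(-1/134975) - 374386/130321 = -564/134975 - 374386*1/130321 = -564/134975 - 374386/130321 = -50606251394/17590076975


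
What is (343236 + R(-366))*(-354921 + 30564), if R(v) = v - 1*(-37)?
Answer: -111224285799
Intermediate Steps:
R(v) = 37 + v (R(v) = v + 37 = 37 + v)
(343236 + R(-366))*(-354921 + 30564) = (343236 + (37 - 366))*(-354921 + 30564) = (343236 - 329)*(-324357) = 342907*(-324357) = -111224285799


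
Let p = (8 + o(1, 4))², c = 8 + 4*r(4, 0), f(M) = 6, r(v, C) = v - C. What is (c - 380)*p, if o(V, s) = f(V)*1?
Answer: -69776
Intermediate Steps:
o(V, s) = 6 (o(V, s) = 6*1 = 6)
c = 24 (c = 8 + 4*(4 - 1*0) = 8 + 4*(4 + 0) = 8 + 4*4 = 8 + 16 = 24)
p = 196 (p = (8 + 6)² = 14² = 196)
(c - 380)*p = (24 - 380)*196 = -356*196 = -69776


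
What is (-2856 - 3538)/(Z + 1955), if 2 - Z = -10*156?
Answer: -6394/3517 ≈ -1.8180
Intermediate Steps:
Z = 1562 (Z = 2 - (-10)*156 = 2 - 1*(-1560) = 2 + 1560 = 1562)
(-2856 - 3538)/(Z + 1955) = (-2856 - 3538)/(1562 + 1955) = -6394/3517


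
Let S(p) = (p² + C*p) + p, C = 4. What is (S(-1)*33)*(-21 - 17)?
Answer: 5016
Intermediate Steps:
S(p) = p² + 5*p (S(p) = (p² + 4*p) + p = p² + 5*p)
(S(-1)*33)*(-21 - 17) = (-(5 - 1)*33)*(-21 - 17) = (-1*4*33)*(-38) = -4*33*(-38) = -132*(-38) = 5016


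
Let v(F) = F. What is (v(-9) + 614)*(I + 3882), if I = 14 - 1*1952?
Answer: 1176120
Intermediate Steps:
I = -1938 (I = 14 - 1952 = -1938)
(v(-9) + 614)*(I + 3882) = (-9 + 614)*(-1938 + 3882) = 605*1944 = 1176120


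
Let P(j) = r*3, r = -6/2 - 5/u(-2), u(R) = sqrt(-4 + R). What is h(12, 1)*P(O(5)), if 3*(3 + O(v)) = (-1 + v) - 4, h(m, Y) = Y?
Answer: -9 + 5*I*sqrt(6)/2 ≈ -9.0 + 6.1237*I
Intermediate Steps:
O(v) = -14/3 + v/3 (O(v) = -3 + ((-1 + v) - 4)/3 = -3 + (-5 + v)/3 = -3 + (-5/3 + v/3) = -14/3 + v/3)
r = -3 + 5*I*sqrt(6)/6 (r = -6/2 - 5/sqrt(-4 - 2) = -6*1/2 - 5*(-I*sqrt(6)/6) = -3 - 5*(-I*sqrt(6)/6) = -3 - (-5)*I*sqrt(6)/6 = -3 + 5*I*sqrt(6)/6 ≈ -3.0 + 2.0412*I)
P(j) = -9 + 5*I*sqrt(6)/2 (P(j) = (-3 + 5*I*sqrt(6)/6)*3 = -9 + 5*I*sqrt(6)/2)
h(12, 1)*P(O(5)) = 1*(-9 + 5*I*sqrt(6)/2) = -9 + 5*I*sqrt(6)/2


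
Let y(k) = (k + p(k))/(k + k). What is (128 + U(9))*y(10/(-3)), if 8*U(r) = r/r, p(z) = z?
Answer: 1025/8 ≈ 128.13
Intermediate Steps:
U(r) = ⅛ (U(r) = (r/r)/8 = (⅛)*1 = ⅛)
y(k) = 1 (y(k) = (k + k)/(k + k) = (2*k)/((2*k)) = (2*k)*(1/(2*k)) = 1)
(128 + U(9))*y(10/(-3)) = (128 + ⅛)*1 = (1025/8)*1 = 1025/8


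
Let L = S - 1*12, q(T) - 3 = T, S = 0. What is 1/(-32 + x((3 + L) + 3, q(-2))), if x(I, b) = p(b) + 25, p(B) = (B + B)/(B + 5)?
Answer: -3/20 ≈ -0.15000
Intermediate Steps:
p(B) = 2*B/(5 + B) (p(B) = (2*B)/(5 + B) = 2*B/(5 + B))
q(T) = 3 + T
L = -12 (L = 0 - 1*12 = 0 - 12 = -12)
x(I, b) = 25 + 2*b/(5 + b) (x(I, b) = 2*b/(5 + b) + 25 = 25 + 2*b/(5 + b))
1/(-32 + x((3 + L) + 3, q(-2))) = 1/(-32 + (125 + 27*(3 - 2))/(5 + (3 - 2))) = 1/(-32 + (125 + 27*1)/(5 + 1)) = 1/(-32 + (125 + 27)/6) = 1/(-32 + (⅙)*152) = 1/(-32 + 76/3) = 1/(-20/3) = -3/20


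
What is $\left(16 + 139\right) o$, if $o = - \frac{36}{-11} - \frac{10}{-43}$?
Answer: $\frac{256990}{473} \approx 543.32$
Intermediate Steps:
$o = \frac{1658}{473}$ ($o = \left(-36\right) \left(- \frac{1}{11}\right) - - \frac{10}{43} = \frac{36}{11} + \frac{10}{43} = \frac{1658}{473} \approx 3.5053$)
$\left(16 + 139\right) o = \left(16 + 139\right) \frac{1658}{473} = 155 \cdot \frac{1658}{473} = \frac{256990}{473}$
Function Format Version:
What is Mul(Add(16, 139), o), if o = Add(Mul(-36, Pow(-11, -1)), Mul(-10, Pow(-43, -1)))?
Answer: Rational(256990, 473) ≈ 543.32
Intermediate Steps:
o = Rational(1658, 473) (o = Add(Mul(-36, Rational(-1, 11)), Mul(-10, Rational(-1, 43))) = Add(Rational(36, 11), Rational(10, 43)) = Rational(1658, 473) ≈ 3.5053)
Mul(Add(16, 139), o) = Mul(Add(16, 139), Rational(1658, 473)) = Mul(155, Rational(1658, 473)) = Rational(256990, 473)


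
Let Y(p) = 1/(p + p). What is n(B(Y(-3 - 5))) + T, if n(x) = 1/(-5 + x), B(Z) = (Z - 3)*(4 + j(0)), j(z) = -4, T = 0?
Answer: -⅕ ≈ -0.20000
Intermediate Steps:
Y(p) = 1/(2*p)
B(Z) = 0 (B(Z) = (Z - 3)*(4 - 4) = (-3 + Z)*0 = 0)
n(B(Y(-3 - 5))) + T = 1/(-5 + 0) + 0 = 1/(-5) + 0 = -⅕ + 0 = -⅕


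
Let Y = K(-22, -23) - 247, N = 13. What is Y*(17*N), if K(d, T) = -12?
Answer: -57239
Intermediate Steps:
Y = -259 (Y = -12 - 247 = -259)
Y*(17*N) = -4403*13 = -259*221 = -57239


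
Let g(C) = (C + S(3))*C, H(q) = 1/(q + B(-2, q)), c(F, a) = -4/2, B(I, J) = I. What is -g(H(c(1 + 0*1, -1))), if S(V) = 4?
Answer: 15/16 ≈ 0.93750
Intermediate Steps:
c(F, a) = -2 (c(F, a) = -4*½ = -2)
H(q) = 1/(-2 + q) (H(q) = 1/(q - 2) = 1/(-2 + q))
g(C) = C*(4 + C) (g(C) = (C + 4)*C = (4 + C)*C = C*(4 + C))
-g(H(c(1 + 0*1, -1))) = -(4 + 1/(-2 - 2))/(-2 - 2) = -(4 + 1/(-4))/(-4) = -(-1)*(4 - ¼)/4 = -(-1)*15/(4*4) = -1*(-15/16) = 15/16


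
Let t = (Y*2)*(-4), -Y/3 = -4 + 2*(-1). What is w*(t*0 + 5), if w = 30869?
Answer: 154345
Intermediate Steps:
Y = 18 (Y = -3*(-4 + 2*(-1)) = -3*(-4 - 2) = -3*(-6) = 18)
t = -144 (t = (18*2)*(-4) = 36*(-4) = -144)
w*(t*0 + 5) = 30869*(-144*0 + 5) = 30869*(0 + 5) = 30869*5 = 154345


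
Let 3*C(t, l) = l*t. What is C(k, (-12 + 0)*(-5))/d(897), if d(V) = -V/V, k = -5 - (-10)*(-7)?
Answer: 1500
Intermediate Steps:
k = -75 (k = -5 - 10*7 = -5 - 70 = -75)
d(V) = -1 (d(V) = -1*1 = -1)
C(t, l) = l*t/3 (C(t, l) = (l*t)/3 = l*t/3)
C(k, (-12 + 0)*(-5))/d(897) = ((⅓)*((-12 + 0)*(-5))*(-75))/(-1) = ((⅓)*(-12*(-5))*(-75))*(-1) = ((⅓)*60*(-75))*(-1) = -1500*(-1) = 1500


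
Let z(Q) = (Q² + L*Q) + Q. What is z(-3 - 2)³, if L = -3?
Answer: 42875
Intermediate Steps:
z(Q) = Q² - 2*Q (z(Q) = (Q² - 3*Q) + Q = Q² - 2*Q)
z(-3 - 2)³ = ((-3 - 2)*(-2 + (-3 - 2)))³ = (-5*(-2 - 5))³ = (-5*(-7))³ = 35³ = 42875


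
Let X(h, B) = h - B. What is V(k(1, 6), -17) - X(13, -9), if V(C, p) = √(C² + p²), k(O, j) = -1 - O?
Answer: -22 + √293 ≈ -4.8828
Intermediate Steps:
V(k(1, 6), -17) - X(13, -9) = √((-1 - 1*1)² + (-17)²) - (13 - 1*(-9)) = √((-1 - 1)² + 289) - (13 + 9) = √((-2)² + 289) - 1*22 = √(4 + 289) - 22 = √293 - 22 = -22 + √293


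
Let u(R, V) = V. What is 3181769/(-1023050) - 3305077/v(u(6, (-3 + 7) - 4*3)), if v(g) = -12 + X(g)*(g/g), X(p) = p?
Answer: 338119538947/2046100 ≈ 1.6525e+5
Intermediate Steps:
v(g) = -12 + g (v(g) = -12 + g*(g/g) = -12 + g*1 = -12 + g)
3181769/(-1023050) - 3305077/v(u(6, (-3 + 7) - 4*3)) = 3181769/(-1023050) - 3305077/(-12 + ((-3 + 7) - 4*3)) = 3181769*(-1/1023050) - 3305077/(-12 + (4 - 12)) = -3181769/1023050 - 3305077/(-12 - 8) = -3181769/1023050 - 3305077/(-20) = -3181769/1023050 - 3305077*(-1/20) = -3181769/1023050 + 3305077/20 = 338119538947/2046100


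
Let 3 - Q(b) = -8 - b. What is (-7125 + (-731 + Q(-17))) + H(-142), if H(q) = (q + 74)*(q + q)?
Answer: 11450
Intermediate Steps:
Q(b) = 11 + b (Q(b) = 3 - (-8 - b) = 3 + (8 + b) = 11 + b)
H(q) = 2*q*(74 + q) (H(q) = (74 + q)*(2*q) = 2*q*(74 + q))
(-7125 + (-731 + Q(-17))) + H(-142) = (-7125 + (-731 + (11 - 17))) + 2*(-142)*(74 - 142) = (-7125 + (-731 - 6)) + 2*(-142)*(-68) = (-7125 - 737) + 19312 = -7862 + 19312 = 11450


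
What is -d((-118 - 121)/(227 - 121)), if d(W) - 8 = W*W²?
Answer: 4123791/1191016 ≈ 3.4624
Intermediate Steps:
d(W) = 8 + W³ (d(W) = 8 + W*W² = 8 + W³)
-d((-118 - 121)/(227 - 121)) = -(8 + ((-118 - 121)/(227 - 121))³) = -(8 + (-239/106)³) = -(8 - 13651919/1191016) = -1*(-4123791/1191016) = 4123791/1191016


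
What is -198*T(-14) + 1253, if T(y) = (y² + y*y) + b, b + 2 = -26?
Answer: -70819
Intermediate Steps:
b = -28 (b = -2 - 26 = -28)
T(y) = -28 + 2*y² (T(y) = (y² + y*y) - 28 = (y² + y²) - 28 = 2*y² - 28 = -28 + 2*y²)
-198*T(-14) + 1253 = -198*(-28 + 2*(-14)²) + 1253 = -198*(-28 + 2*196) + 1253 = -198*(-28 + 392) + 1253 = -198*364 + 1253 = -72072 + 1253 = -70819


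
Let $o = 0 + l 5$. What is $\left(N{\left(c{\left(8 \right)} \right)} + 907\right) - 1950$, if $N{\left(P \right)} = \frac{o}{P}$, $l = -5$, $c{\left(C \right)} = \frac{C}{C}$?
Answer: $-1068$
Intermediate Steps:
$c{\left(C \right)} = 1$
$o = -25$ ($o = 0 - 25 = -25$)
$N{\left(P \right)} = - \frac{25}{P}$
$\left(N{\left(c{\left(8 \right)} \right)} + 907\right) - 1950 = \left(- \frac{25}{1} + 907\right) - 1950 = \left(\left(-25\right) 1 + 907\right) - 1950 = \left(-25 + 907\right) - 1950 = 882 - 1950 = -1068$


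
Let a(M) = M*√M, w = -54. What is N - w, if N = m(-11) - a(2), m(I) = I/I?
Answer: 55 - 2*√2 ≈ 52.172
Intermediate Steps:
m(I) = 1
a(M) = M^(3/2)
N = 1 - 2*√2 (N = 1 - 2^(3/2) = 1 - 2*√2 ≈ -1.8284)
N - w = (1 - 2*√2) - 1*(-54) = (1 - 2*√2) + 54 = 55 - 2*√2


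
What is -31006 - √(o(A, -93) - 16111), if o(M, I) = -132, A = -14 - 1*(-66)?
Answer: -31006 - I*√16243 ≈ -31006.0 - 127.45*I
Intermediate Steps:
A = 52 (A = -14 + 66 = 52)
-31006 - √(o(A, -93) - 16111) = -31006 - √(-132 - 16111) = -31006 - √(-16243) = -31006 - I*√16243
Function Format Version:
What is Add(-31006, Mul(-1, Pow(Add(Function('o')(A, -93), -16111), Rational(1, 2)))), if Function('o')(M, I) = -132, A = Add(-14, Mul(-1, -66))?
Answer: Add(-31006, Mul(-1, I, Pow(16243, Rational(1, 2)))) ≈ Add(-31006., Mul(-127.45, I))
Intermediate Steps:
A = 52 (A = Add(-14, 66) = 52)
Add(-31006, Mul(-1, Pow(Add(Function('o')(A, -93), -16111), Rational(1, 2)))) = Add(-31006, Mul(-1, Pow(Add(-132, -16111), Rational(1, 2)))) = Add(-31006, Mul(-1, Pow(-16243, Rational(1, 2)))) = Add(-31006, Mul(-1, Mul(I, Pow(16243, Rational(1, 2))))) = Add(-31006, Mul(-1, I, Pow(16243, Rational(1, 2))))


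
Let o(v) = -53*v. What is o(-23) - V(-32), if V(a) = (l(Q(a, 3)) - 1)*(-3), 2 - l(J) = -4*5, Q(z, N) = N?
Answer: 1282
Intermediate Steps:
l(J) = 22 (l(J) = 2 - (-4)*5 = 2 - 1*(-20) = 2 + 20 = 22)
V(a) = -63 (V(a) = (22 - 1)*(-3) = 21*(-3) = -63)
o(-23) - V(-32) = -53*(-23) - 1*(-63) = 1219 + 63 = 1282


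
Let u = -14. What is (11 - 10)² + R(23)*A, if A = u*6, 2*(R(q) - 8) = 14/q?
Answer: -16021/23 ≈ -696.57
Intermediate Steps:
R(q) = 8 + 7/q (R(q) = 8 + (14/q)/2 = 8 + 7/q)
A = -84 (A = -14*6 = -84)
(11 - 10)² + R(23)*A = (11 - 10)² + (8 + 7/23)*(-84) = 1² + (8 + 7*(1/23))*(-84) = 1 + (8 + 7/23)*(-84) = 1 + (191/23)*(-84) = 1 - 16044/23 = -16021/23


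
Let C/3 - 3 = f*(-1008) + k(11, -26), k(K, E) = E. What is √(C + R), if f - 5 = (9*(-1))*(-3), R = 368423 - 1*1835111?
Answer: 15*I*√6949 ≈ 1250.4*I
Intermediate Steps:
R = -1466688 (R = 368423 - 1835111 = -1466688)
f = 32 (f = 5 + (9*(-1))*(-3) = 5 - 9*(-3) = 5 + 27 = 32)
C = -96837 (C = 9 + 3*(32*(-1008) - 26) = 9 + 3*(-32256 - 26) = 9 + 3*(-32282) = 9 - 96846 = -96837)
√(C + R) = √(-96837 - 1466688) = √(-1563525) = 15*I*√6949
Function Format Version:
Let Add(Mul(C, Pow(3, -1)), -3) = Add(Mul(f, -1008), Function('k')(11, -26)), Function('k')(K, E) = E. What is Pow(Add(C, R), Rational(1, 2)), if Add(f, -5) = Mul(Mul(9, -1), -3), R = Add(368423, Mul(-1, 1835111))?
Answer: Mul(15, I, Pow(6949, Rational(1, 2))) ≈ Mul(1250.4, I)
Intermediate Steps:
R = -1466688 (R = Add(368423, -1835111) = -1466688)
f = 32 (f = Add(5, Mul(Mul(9, -1), -3)) = Add(5, Mul(-9, -3)) = Add(5, 27) = 32)
C = -96837 (C = Add(9, Mul(3, Add(Mul(32, -1008), -26))) = Add(9, Mul(3, Add(-32256, -26))) = Add(9, Mul(3, -32282)) = Add(9, -96846) = -96837)
Pow(Add(C, R), Rational(1, 2)) = Pow(Add(-96837, -1466688), Rational(1, 2)) = Pow(-1563525, Rational(1, 2)) = Mul(15, I, Pow(6949, Rational(1, 2)))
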